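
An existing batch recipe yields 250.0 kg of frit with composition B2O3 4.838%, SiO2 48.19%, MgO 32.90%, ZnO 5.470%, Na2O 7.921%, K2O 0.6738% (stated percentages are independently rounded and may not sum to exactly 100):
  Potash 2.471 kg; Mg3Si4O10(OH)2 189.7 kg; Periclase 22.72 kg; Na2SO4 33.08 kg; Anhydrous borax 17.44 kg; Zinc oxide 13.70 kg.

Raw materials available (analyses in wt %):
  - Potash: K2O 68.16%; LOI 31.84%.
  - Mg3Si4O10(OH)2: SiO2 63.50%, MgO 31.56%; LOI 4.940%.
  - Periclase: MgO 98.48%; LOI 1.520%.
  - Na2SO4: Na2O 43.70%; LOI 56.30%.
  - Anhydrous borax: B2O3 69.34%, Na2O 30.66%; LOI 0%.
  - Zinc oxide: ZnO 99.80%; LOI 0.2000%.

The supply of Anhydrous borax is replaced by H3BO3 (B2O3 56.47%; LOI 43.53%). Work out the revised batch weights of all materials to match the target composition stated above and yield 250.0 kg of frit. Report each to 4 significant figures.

Mid-chain values appear, rounded to 4 significant figures, at each printed step. The working math runs at exact precision at all times. Every reported value sees exactly one rounding; the derived quantities (net glass mass, six oxide percentages, totals, LOI, the yield) are rebuilt from the batch weights per 250.0 kg of glass in full float precision, as they appear in the question or the answer.
Oxide mass targets, per 250.0 kg frit:
  B2O3: 4.838% × 250.0 = 12.10 kg
  SiO2: 48.19% × 250.0 = 120.5 kg
  MgO: 32.90% × 250.0 = 82.25 kg
  ZnO: 5.470% × 250.0 = 13.68 kg
  Na2O: 7.921% × 250.0 = 19.80 kg
  K2O: 0.6738% × 250.0 = 1.684 kg
Checking each oxide sum applying the batch weights above, under the basis named above (sum by sum, the targets are met within answer rounding):
  B2O3: 21.42·0.5647 = 12.10 kg (target 12.10 kg)
  SiO2: 189.7·0.6350 = 120.5 kg (target 120.5 kg)
  MgO: 189.7·0.3156 + 22.72·0.9848 = 82.24 kg (target 82.25 kg)
  ZnO: 13.70·0.9980 = 13.67 kg (target 13.68 kg)
  Na2O: 45.31·0.4370 = 19.80 kg (target 19.80 kg)
  K2O: 2.471·0.6816 = 1.684 kg (target 1.684 kg)
Glass-mass sanity pass: batch Σ − ignition loss = 250.0 kg (targets for the oxides total 250.0 kg; the stated basis being 250.0 kg — deltas are rounding alone).
Adding the batch up: Σ batch = 295.3 kg; loss to ignition Σ batch·LOI = 45.36 kg; glass ÷ batch gives a yield of 84.64%.

Revised batch per 250.0 kg frit:
  Potash: 2.471 kg
  Mg3Si4O10(OH)2: 189.7 kg
  Periclase: 22.72 kg
  Na2SO4: 45.31 kg
  H3BO3: 21.42 kg
  Zinc oxide: 13.70 kg
Total batch = 295.3 kg; LOI loss = 45.36 kg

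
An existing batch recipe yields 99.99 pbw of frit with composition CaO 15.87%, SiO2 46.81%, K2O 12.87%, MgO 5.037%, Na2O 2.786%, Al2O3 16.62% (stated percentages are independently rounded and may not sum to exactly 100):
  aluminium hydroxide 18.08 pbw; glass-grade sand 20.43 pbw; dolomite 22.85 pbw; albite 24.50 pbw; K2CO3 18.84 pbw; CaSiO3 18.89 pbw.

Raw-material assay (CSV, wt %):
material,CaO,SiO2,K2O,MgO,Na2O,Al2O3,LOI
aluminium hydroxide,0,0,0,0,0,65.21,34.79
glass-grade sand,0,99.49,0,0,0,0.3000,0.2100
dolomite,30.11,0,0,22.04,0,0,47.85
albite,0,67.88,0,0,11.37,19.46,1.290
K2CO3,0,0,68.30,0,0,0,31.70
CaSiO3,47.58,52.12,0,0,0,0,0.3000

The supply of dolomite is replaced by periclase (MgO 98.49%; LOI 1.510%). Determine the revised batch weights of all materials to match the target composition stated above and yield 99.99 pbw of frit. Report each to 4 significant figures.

Revised batch per 99.99 pbw frit:
  aluminium hydroxide: 18.11 pbw
  glass-grade sand: 12.86 pbw
  periclase: 5.114 pbw
  albite: 24.50 pbw
  K2CO3: 18.84 pbw
  CaSiO3: 33.35 pbw
Total batch = 112.8 pbw; LOI loss = 12.79 pbw

All arithmetic holds full precision at all times; values along the way are shown rounded off to 4 significant figures within the worked lines — every reported value takes a single rounding. The derived quantities (LOI, six oxide percentages, glass mass, totals, yield) are carried from the batch weights on 99.99 pbw of glass at exact precision, precisely as stated by the problem or answer text.
The oxide mass targets at 99.99 pbw frit:
  CaO: 15.87% × 99.99 = 15.87 pbw
  SiO2: 46.81% × 99.99 = 46.81 pbw
  K2O: 12.87% × 99.99 = 12.87 pbw
  MgO: 5.037% × 99.99 = 5.036 pbw
  Na2O: 2.786% × 99.99 = 2.786 pbw
  Al2O3: 16.62% × 99.99 = 16.62 pbw
Verifying the oxide balance using the reported weights, under the basis named above (sums match the target masses given rounding of the digits):
  CaO: 33.35·0.4758 = 15.87 pbw (target 15.87 pbw)
  SiO2: 12.86·0.9949 + 24.50·0.6788 + 33.35·0.5212 = 46.81 pbw (target 46.81 pbw)
  K2O: 18.84·0.6830 = 12.87 pbw (target 12.87 pbw)
  MgO: 5.114·0.9849 = 5.037 pbw (target 5.036 pbw)
  Na2O: 24.50·0.1137 = 2.786 pbw (target 2.786 pbw)
  Al2O3: 18.11·0.6521 + 12.86·0.003000 + 24.50·0.1946 = 16.62 pbw (target 16.62 pbw)
Glass-mass closure: the batch minus its LOI: 99.98 pbw (oxide target masses add up to 99.98 pbw; against the stated basis, 99.99 pbw — a pure rounding effect).
Adding the batch up: Σ batch = 112.8 pbw; the LOI term Σ batch·LOI equals 12.79 pbw; as yield: glass ÷ batch → 88.66%.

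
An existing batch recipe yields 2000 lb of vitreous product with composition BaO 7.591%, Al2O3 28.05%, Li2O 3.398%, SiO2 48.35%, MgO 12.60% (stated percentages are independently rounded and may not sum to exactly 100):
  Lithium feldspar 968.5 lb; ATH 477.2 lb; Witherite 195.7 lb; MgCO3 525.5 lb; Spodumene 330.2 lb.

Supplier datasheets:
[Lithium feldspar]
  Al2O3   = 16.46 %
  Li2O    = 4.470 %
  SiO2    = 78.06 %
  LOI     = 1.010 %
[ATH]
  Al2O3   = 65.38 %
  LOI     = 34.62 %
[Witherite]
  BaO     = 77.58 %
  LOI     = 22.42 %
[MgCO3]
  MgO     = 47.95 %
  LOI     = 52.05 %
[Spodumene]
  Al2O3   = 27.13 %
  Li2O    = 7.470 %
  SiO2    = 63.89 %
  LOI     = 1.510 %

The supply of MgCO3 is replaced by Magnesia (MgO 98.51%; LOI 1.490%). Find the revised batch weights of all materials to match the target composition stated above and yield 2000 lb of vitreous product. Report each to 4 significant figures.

Every computation maintains full precision at each step. In-progress results are printed (rounded to four significant figures) in the printout; each reported figure includes exactly one rounding — derived quantities, including totals, LOI, the five compositions, yield, glass mass, are recomputed from the batch weights at 2000 lb of glass at full float precision as written in the problem or the answer.
Per-oxide target masses for 2000 lb vitreous product:
  BaO: 7.591% × 2000 = 151.8 lb
  Al2O3: 28.05% × 2000 = 561.0 lb
  Li2O: 3.398% × 2000 = 67.96 lb
  SiO2: 48.35% × 2000 = 967.0 lb
  MgO: 12.60% × 2000 = 252.0 lb
A balance pass over the oxides, given the weights on record, relative to the basis at hand (sum by sum, the targets are met inside rounding margins):
  BaO: 195.7·0.7758 = 151.8 lb (target 151.8 lb)
  Al2O3: 968.5·0.1646 + 477.2·0.6538 + 330.2·0.2713 = 561.0 lb (target 561.0 lb)
  Li2O: 968.5·0.04470 + 330.2·0.07470 = 67.96 lb (target 67.96 lb)
  SiO2: 968.5·0.7806 + 330.2·0.6389 = 967.0 lb (target 967.0 lb)
  MgO: 255.8·0.9851 = 252.0 lb (target 252.0 lb)
Consistency of the glass mass: total batch − LOI = 2000 lb (per-oxide target masses sum to 2000 lb; the stated basis being 2000 lb — any gap is answer rounding).
Whole-batch sum: Σ batch = 2227 lb; LOI removed, Σ of batch·LOI: 227.7 lb; yield, glass over the total, = 89.78%.

Revised batch per 2000 lb vitreous product:
  Lithium feldspar: 968.5 lb
  ATH: 477.2 lb
  Witherite: 195.7 lb
  Magnesia: 255.8 lb
  Spodumene: 330.2 lb
Total batch = 2227 lb; LOI loss = 227.7 lb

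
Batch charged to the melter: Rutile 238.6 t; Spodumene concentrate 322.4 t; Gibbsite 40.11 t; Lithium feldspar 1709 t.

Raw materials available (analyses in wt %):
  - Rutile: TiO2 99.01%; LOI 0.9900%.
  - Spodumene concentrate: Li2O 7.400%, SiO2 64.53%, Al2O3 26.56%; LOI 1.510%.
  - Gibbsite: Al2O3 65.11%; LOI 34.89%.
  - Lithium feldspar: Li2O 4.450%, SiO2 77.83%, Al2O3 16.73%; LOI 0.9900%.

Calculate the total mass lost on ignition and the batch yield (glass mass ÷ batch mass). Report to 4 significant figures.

All arithmetic holds full precision from first step to last; in-progress results are printed (rounded to four significant figures) at each printed step. A single rounding finalizes every reported value. Derived quantities, including ignition loss, the yield, glass mass, the four compositions, the totals, are recomputed from the weighed amounts for 2272 t of glass in full precision as they appear in the question or the answer.
Ignition loss by material:
  Rutile: 238.6 × 0.009900 = 2.362 t
  Spodumene concentrate: 322.4 × 0.01510 = 4.868 t
  Gibbsite: 40.11 × 0.3489 = 13.99 t
  Lithium feldspar: 1709 × 0.009900 = 16.92 t
Total LOI = 38.14 t
Glass = batch − LOI = 2310 − 38.14 = 2272 t

LOI loss = 38.14 t; glass = 2272 t; yield = 98.35%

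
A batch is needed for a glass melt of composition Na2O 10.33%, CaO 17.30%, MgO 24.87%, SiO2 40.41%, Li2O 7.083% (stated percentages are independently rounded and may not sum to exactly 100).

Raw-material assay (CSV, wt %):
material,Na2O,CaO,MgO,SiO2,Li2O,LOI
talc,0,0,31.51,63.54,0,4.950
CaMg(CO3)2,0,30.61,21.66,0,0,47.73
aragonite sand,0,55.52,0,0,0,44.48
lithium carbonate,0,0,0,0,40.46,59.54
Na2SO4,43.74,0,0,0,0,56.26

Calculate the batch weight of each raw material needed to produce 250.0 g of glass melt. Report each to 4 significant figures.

Mid-chain values are displayed rounded to four significant digits. Full float precision is maintained all the way through; exactly one rounding is applied to each reported number — all derived quantities (net glass mass, LOI, yield, totals, the five compositions) are carried at exact precision using the weight values per 250.0 g of glass, as set out in the problem or the answer.
Oxide-by-oxide targets in 250.0 g glass melt:
  Na2O: 10.33% × 250.0 = 25.82 g
  CaO: 17.30% × 250.0 = 43.25 g
  MgO: 24.87% × 250.0 = 62.18 g
  SiO2: 40.41% × 250.0 = 101.0 g
  Li2O: 7.083% × 250.0 = 17.71 g
Verifying the oxide balance using the reported weights, per the basis as stated (target by target, the sums agree within answer rounding):
  Na2O: 59.04·0.4374 = 25.82 g (target 25.82 g)
  CaO: 55.75·0.3061 + 47.16·0.5552 = 43.25 g (target 43.25 g)
  MgO: 159.0·0.3151 + 55.75·0.2166 = 62.18 g (target 62.18 g)
  SiO2: 159.0·0.6354 = 101.0 g (target 101.0 g)
  Li2O: 43.77·0.4046 = 17.71 g (target 17.71 g)
Glass-mass sanity pass: the batch minus its LOI: 250.0 g (per-oxide target masses sum to 250.0 g; against the stated basis, 250.0 g — differing by rounding only).
Whole-batch sum: Σ batch = 364.7 g; ignition loss, Σ(batch × LOI) = 114.7 g; yield, glass over the total, = 68.54%.

Batch per 250.0 g glass melt:
  talc: 159.0 g
  CaMg(CO3)2: 55.75 g
  aragonite sand: 47.16 g
  lithium carbonate: 43.77 g
  Na2SO4: 59.04 g
Total batch = 364.7 g; LOI loss = 114.7 g; yield = 68.54%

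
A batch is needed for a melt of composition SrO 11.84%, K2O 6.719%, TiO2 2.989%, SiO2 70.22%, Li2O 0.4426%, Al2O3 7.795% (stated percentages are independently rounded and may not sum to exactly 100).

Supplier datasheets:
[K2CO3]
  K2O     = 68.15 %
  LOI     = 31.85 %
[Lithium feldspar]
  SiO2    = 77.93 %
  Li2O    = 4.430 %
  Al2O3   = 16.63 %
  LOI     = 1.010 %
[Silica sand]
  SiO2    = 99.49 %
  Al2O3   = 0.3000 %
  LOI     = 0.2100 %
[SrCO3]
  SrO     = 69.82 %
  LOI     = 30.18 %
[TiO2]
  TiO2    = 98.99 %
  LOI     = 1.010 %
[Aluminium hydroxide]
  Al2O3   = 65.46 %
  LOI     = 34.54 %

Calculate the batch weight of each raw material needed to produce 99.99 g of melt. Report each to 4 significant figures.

Batch per 99.99 g melt:
  K2CO3: 9.858 g
  Lithium feldspar: 9.990 g
  Silica sand: 62.75 g
  SrCO3: 16.96 g
  TiO2: 3.019 g
  Aluminium hydroxide: 9.081 g
Total batch = 111.7 g; LOI loss = 11.66 g; yield = 89.56%

The working math maintains exact precision at all times. In-progress results appear rounded to 4 significant digits within the worked lines; every reported value carries a single rounding — derived quantities, including net glass mass, the totals, ignition loss, yield, six oxide percentages, are rebuilt from the weighed amounts for 99.99 g of glass in full float precision exactly as printed in the problem or answer text.
Per-oxide target masses for 99.99 g melt:
  SrO: 11.84% × 99.99 = 11.84 g
  K2O: 6.719% × 99.99 = 6.718 g
  TiO2: 2.989% × 99.99 = 2.989 g
  SiO2: 70.22% × 99.99 = 70.21 g
  Li2O: 0.4426% × 99.99 = 0.4426 g
  Al2O3: 7.795% × 99.99 = 7.794 g
A balance pass over the oxides, working from each reported weight, versus the basis set out (each sum matches its target mass once rounding is allowed for):
  SrO: 16.96·0.6982 = 11.84 g (target 11.84 g)
  K2O: 9.858·0.6815 = 6.718 g (target 6.718 g)
  TiO2: 3.019·0.9899 = 2.989 g (target 2.989 g)
  SiO2: 9.990·0.7793 + 62.75·0.9949 = 70.22 g (target 70.21 g)
  Li2O: 9.990·0.04430 = 0.4426 g (target 0.4426 g)
  Al2O3: 9.990·0.1663 + 62.75·0.003000 + 9.081·0.6546 = 7.794 g (target 7.794 g)
Glass-mass sanity pass: total charge less LOI = 100.0 g (the Σ of target masses is 100.0 g; basis as stated: 99.99 g — deltas are rounding alone).
Adding the batch up: Σ batch = 111.7 g; LOI removed, Σ of batch·LOI: 11.66 g; yield: glass divided by total = 89.56%.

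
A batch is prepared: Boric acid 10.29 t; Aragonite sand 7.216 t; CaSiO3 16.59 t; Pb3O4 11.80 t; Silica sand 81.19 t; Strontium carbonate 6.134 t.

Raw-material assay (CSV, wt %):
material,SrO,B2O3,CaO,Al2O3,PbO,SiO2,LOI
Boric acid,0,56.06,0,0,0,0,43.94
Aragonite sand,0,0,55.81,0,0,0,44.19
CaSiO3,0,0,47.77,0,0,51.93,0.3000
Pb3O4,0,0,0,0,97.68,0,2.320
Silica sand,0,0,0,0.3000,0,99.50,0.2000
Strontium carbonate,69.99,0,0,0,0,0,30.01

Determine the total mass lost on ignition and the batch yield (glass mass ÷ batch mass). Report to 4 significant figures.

LOI loss = 10.04 t; glass = 123.2 t; yield = 92.47%

The working math carries full float precision from start to finish; values along the way are printed, rounded to 4 significant digits, alongside each step — every reported value is rounded exactly once — all derived quantities (ignition loss, the totals, yield, six oxide percentages, glass mass) are computed from the batch weights per 123.2 t of glass in full precision, as written in problem or answer.
Ignition loss by material:
  Boric acid: 10.29 × 0.4394 = 4.521 t
  Aragonite sand: 7.216 × 0.4419 = 3.189 t
  CaSiO3: 16.59 × 0.003000 = 0.04977 t
  Pb3O4: 11.80 × 0.02320 = 0.2738 t
  Silica sand: 81.19 × 0.002000 = 0.1624 t
  Strontium carbonate: 6.134 × 0.3001 = 1.841 t
Total LOI = 10.04 t
Glass = batch − LOI = 133.2 − 10.04 = 123.2 t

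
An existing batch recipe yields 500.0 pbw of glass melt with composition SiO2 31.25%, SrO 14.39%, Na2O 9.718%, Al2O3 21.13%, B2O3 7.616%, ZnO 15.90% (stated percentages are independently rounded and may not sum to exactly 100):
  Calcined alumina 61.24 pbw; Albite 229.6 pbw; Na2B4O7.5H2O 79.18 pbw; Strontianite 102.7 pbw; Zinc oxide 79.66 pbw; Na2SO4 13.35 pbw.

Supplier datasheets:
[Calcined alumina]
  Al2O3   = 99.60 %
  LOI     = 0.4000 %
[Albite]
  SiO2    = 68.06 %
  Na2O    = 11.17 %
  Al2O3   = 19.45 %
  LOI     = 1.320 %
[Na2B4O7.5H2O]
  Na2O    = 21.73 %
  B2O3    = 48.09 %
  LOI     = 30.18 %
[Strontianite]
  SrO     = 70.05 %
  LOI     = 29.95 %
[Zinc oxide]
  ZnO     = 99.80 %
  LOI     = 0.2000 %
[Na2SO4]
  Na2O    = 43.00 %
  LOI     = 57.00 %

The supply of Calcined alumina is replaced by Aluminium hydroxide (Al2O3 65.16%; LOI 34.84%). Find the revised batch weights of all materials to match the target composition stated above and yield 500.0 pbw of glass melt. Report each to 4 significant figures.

Revised batch per 500.0 pbw glass melt:
  Aluminium hydroxide: 93.61 pbw
  Albite: 229.6 pbw
  Na2B4O7.5H2O: 79.18 pbw
  Strontianite: 102.7 pbw
  Zinc oxide: 79.66 pbw
  Na2SO4: 13.35 pbw
Total batch = 598.1 pbw; LOI loss = 98.07 pbw

The intermediate values appear, with 4-significant-digit rounding, in the working; the whole derivation maintains full float precision through every step. Every reported result is rounded just once — derived quantities are re-derived at full precision (the six compositions, yield, glass mass, ignition loss, totals) using the weight values for 500.0 pbw of glass as given in the question or the answer.
Target masses of each oxide per 500.0 pbw glass melt:
  SiO2: 31.25% × 500.0 = 156.2 pbw
  SrO: 14.39% × 500.0 = 71.95 pbw
  Na2O: 9.718% × 500.0 = 48.59 pbw
  Al2O3: 21.13% × 500.0 = 105.6 pbw
  B2O3: 7.616% × 500.0 = 38.08 pbw
  ZnO: 15.90% × 500.0 = 79.50 pbw
Mass-balance tally per oxide applying the batch weights above, relative to the basis at hand (each sum matches its target mass within answer rounding):
  SiO2: 229.6·0.6806 = 156.3 pbw (target 156.2 pbw)
  SrO: 102.7·0.7005 = 71.94 pbw (target 71.95 pbw)
  Na2O: 229.6·0.1117 + 79.18·0.2173 + 13.35·0.4300 = 48.59 pbw (target 48.59 pbw)
  Al2O3: 93.61·0.6516 + 229.6·0.1945 = 105.7 pbw (target 105.6 pbw)
  B2O3: 79.18·0.4809 = 38.08 pbw (target 38.08 pbw)
  ZnO: 79.66·0.9980 = 79.50 pbw (target 79.50 pbw)
Glass mass check: batch Σ − ignition loss = 500.0 pbw (summing oxide targets gives 500.0 pbw; basis as stated: 500.0 pbw — any gap is answer rounding).
Whole-batch sum: Σ batch = 598.1 pbw; LOI loss = Σ batch·LOI = 98.07 pbw; the yield ratio, glass ÷ batch: 83.60%.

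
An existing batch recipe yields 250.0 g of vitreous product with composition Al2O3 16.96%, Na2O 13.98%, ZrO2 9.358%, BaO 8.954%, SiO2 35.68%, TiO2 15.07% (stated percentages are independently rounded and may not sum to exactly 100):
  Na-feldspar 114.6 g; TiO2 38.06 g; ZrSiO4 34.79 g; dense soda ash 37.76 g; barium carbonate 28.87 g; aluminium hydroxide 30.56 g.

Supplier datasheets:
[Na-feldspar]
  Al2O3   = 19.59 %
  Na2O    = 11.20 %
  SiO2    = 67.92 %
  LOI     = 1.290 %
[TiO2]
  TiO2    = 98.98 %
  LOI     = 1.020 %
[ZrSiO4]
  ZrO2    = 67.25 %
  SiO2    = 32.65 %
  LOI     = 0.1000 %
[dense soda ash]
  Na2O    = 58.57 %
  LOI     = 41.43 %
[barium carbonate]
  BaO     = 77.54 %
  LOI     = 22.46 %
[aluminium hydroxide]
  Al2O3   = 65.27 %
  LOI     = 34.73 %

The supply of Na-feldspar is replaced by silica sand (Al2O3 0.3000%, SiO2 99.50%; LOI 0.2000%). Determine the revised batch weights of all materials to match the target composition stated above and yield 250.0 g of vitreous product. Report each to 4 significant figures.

Revised batch per 250.0 g vitreous product:
  silica sand: 78.23 g
  TiO2: 38.06 g
  ZrSiO4: 34.79 g
  dense soda ash: 59.67 g
  barium carbonate: 28.87 g
  aluminium hydroxide: 64.60 g
Total batch = 304.2 g; LOI loss = 54.22 g

Values along the way are displayed, with 4-significant-digit rounding, at each printed step. Full float precision is carried at all times — every reported figure takes exactly one rounding. The derived quantities (LOI, totals, yield, net glass mass, the six compositions) are re-derived in full float precision from the weighed amounts per 250.0 g of glass exactly as printed in problem or answer.
Oxide-by-oxide targets in 250.0 g vitreous product:
  Al2O3: 16.96% × 250.0 = 42.40 g
  Na2O: 13.98% × 250.0 = 34.95 g
  ZrO2: 9.358% × 250.0 = 23.40 g
  BaO: 8.954% × 250.0 = 22.38 g
  SiO2: 35.68% × 250.0 = 89.20 g
  TiO2: 15.07% × 250.0 = 37.67 g
Verifying the oxide balance using the reported weights, versus the basis set out (each sum matches its target mass net of answer rounding effects):
  Al2O3: 78.23·0.003000 + 64.60·0.6527 = 42.40 g (target 42.40 g)
  Na2O: 59.67·0.5857 = 34.95 g (target 34.95 g)
  ZrO2: 34.79·0.6725 = 23.40 g (target 23.40 g)
  BaO: 28.87·0.7754 = 22.39 g (target 22.38 g)
  SiO2: 78.23·0.9950 + 34.79·0.3265 = 89.20 g (target 89.20 g)
  TiO2: 38.06·0.9898 = 37.67 g (target 37.67 g)
Glass mass check: net batch after ignition = 250.0 g (oxide target masses add up to 250.0 g; with the basis standing at 250.0 g — differing by rounding only).
Batch total: Σ batch = 304.2 g; Σ batch·LOI gives LOI loss = 54.22 g; yield: glass divided by total = 82.18%.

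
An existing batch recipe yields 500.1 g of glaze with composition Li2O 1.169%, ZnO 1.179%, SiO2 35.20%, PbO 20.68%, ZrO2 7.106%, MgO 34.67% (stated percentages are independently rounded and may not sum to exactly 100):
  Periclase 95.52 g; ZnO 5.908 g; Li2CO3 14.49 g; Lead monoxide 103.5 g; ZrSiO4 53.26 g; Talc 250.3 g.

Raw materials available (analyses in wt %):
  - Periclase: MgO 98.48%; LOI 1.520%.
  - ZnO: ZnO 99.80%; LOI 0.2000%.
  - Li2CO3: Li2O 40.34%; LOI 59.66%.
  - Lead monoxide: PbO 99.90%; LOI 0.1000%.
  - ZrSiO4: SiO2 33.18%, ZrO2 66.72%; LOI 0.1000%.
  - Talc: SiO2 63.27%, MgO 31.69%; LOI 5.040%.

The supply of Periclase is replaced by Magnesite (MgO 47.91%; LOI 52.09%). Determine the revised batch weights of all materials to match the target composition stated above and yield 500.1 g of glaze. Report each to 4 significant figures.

Revised batch per 500.1 g glaze:
  Magnesite: 196.3 g
  ZnO: 5.908 g
  Li2CO3: 14.49 g
  Lead monoxide: 103.5 g
  ZrSiO4: 53.26 g
  Talc: 250.3 g
Total batch = 623.8 g; LOI loss = 123.7 g

Every computation runs at full precision all the way through; mid-chain values are shown rounded off to 4 significant figures at each printed step — every reported result takes exactly one rounding — the derived quantities (the yield, the six compositions, totals, ignition loss, glass mass) are rebuilt from the batch weights for 500.1 g of glass in full precision, exactly as shown in the problem or answer text.
Oxide mass targets, per 500.1 g glaze:
  Li2O: 1.169% × 500.1 = 5.846 g
  ZnO: 1.179% × 500.1 = 5.896 g
  SiO2: 35.20% × 500.1 = 176.0 g
  PbO: 20.68% × 500.1 = 103.4 g
  ZrO2: 7.106% × 500.1 = 35.54 g
  MgO: 34.67% × 500.1 = 173.4 g
Verifying the oxide balance given the weights on record, per the basis as stated (target by target, the sums agree once rounding is allowed for):
  Li2O: 14.49·0.4034 = 5.845 g (target 5.846 g)
  ZnO: 5.908·0.9980 = 5.896 g (target 5.896 g)
  SiO2: 53.26·0.3318 + 250.3·0.6327 = 176.0 g (target 176.0 g)
  PbO: 103.5·0.9990 = 103.4 g (target 103.4 g)
  ZrO2: 53.26·0.6672 = 35.54 g (target 35.54 g)
  MgO: 196.3·0.4791 + 250.3·0.3169 = 173.4 g (target 173.4 g)
Mass balance on the glass: total charge less LOI = 500.1 g (the targets, summed, come to 500.1 g; the stated basis being 500.1 g — rounding explains the deltas).
Batch total: Σ batch = 623.8 g; the LOI term Σ batch·LOI equals 123.7 g; yield, glass over the total, = 80.17%.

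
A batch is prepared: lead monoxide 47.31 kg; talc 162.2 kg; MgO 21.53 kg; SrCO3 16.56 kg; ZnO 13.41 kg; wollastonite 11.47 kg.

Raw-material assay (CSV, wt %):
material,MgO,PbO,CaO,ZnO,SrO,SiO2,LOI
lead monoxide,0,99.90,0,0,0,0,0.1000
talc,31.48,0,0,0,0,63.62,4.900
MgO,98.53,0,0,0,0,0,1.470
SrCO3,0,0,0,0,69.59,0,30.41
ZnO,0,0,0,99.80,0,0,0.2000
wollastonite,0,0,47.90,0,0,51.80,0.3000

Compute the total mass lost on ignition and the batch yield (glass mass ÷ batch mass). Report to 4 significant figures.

LOI loss = 13.41 kg; glass = 259.1 kg; yield = 95.08%

Every computation maintains full float precision from start to finish. Working values are printed, with 4-significant-digit rounding, alongside each step; every reported number undergoes a single rounding. Derived quantities are re-derived using the weight values per 259.1 kg of glass at full float precision (LOI, the yield, the six compositions, totals, glass mass) as quoted within question or answer.
Each material's LOI contribution:
  lead monoxide: 47.31 × 0.001000 = 0.04731 kg
  talc: 162.2 × 0.04900 = 7.948 kg
  MgO: 21.53 × 0.01470 = 0.3165 kg
  SrCO3: 16.56 × 0.3041 = 5.036 kg
  ZnO: 13.41 × 0.002000 = 0.02682 kg
  wollastonite: 11.47 × 0.003000 = 0.03441 kg
Total LOI = 13.41 kg
Glass = batch − LOI = 272.5 − 13.41 = 259.1 kg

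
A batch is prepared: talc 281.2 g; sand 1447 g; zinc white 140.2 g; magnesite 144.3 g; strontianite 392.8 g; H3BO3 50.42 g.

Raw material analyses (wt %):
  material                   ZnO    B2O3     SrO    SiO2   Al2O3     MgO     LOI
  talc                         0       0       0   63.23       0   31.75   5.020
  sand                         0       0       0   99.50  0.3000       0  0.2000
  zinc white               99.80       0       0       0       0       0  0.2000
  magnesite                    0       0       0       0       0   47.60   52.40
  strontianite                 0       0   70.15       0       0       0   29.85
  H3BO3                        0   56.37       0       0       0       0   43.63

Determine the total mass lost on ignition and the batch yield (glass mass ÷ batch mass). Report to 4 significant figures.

LOI loss = 232.2 g; glass = 2224 g; yield = 90.55%

Working values are printed (rounded to 4 significant figures) in the working; all arithmetic keeps exact precision from first step to last. A single rounding completes each reported result — the derived quantities, which include six oxide percentages, yield, totals, LOI, glass mass, are computed in full float precision, precisely as stated by either problem or answer, from the weighed amounts on 2224 g of glass.
LOI of each material in turn:
  talc: 281.2 × 0.05020 = 14.12 g
  sand: 1447 × 0.002000 = 2.894 g
  zinc white: 140.2 × 0.002000 = 0.2804 g
  magnesite: 144.3 × 0.5240 = 75.61 g
  strontianite: 392.8 × 0.2985 = 117.3 g
  H3BO3: 50.42 × 0.4363 = 22.00 g
Total LOI = 232.2 g
Glass = batch − LOI = 2456 − 232.2 = 2224 g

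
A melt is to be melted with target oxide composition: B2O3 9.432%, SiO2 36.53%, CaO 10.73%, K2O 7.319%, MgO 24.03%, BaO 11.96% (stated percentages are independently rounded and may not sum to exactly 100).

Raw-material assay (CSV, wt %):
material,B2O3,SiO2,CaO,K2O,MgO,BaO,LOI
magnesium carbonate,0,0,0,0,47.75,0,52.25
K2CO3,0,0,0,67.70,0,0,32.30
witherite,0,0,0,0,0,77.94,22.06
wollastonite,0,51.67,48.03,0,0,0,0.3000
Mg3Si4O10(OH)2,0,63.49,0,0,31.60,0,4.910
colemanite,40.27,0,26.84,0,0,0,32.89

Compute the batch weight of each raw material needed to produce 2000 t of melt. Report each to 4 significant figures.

Batch per 2000 t melt:
  magnesium carbonate: 344.6 t
  K2CO3: 216.2 t
  witherite: 306.9 t
  wollastonite: 185.0 t
  Mg3Si4O10(OH)2: 1000 t
  colemanite: 468.4 t
Total batch = 2521 t; LOI loss = 521.3 t; yield = 79.32%

The intermediate values appear, rounded to 4 significant figures, across the worked steps. Each numeric step holds full float precision at every stage — each reported figure sees exactly one rounding. All derived quantities are rebuilt in full float precision (glass mass, the totals, the six compositions, the yield, ignition loss) starting from the weights per 2000 t of glass, exactly as printed in the question or the answer.
Oxide-by-oxide targets in 2000 t melt:
  B2O3: 9.432% × 2000 = 188.6 t
  SiO2: 36.53% × 2000 = 730.6 t
  CaO: 10.73% × 2000 = 214.6 t
  K2O: 7.319% × 2000 = 146.4 t
  MgO: 24.03% × 2000 = 480.6 t
  BaO: 11.96% × 2000 = 239.2 t
Balance tally, oxide-wise, with the batch weights as given, at the basis given (target by target, the sums agree inside rounding margins):
  B2O3: 468.4·0.4027 = 188.6 t (target 188.6 t)
  SiO2: 185.0·0.5167 + 1000·0.6349 = 730.5 t (target 730.6 t)
  CaO: 185.0·0.4803 + 468.4·0.2684 = 214.6 t (target 214.6 t)
  K2O: 216.2·0.6770 = 146.4 t (target 146.4 t)
  MgO: 344.6·0.4775 + 1000·0.3160 = 480.5 t (target 480.6 t)
  BaO: 306.9·0.7794 = 239.2 t (target 239.2 t)
Glass-mass sanity pass: Σ batch − LOI loss = 2000 t (targets for the oxides total 2000 t; stated basis 2000 t — differing by rounding only).
Summing the batch: Σ batch = 2521 t; ignition loss, Σ(batch × LOI) = 521.3 t; yield: glass divided by total = 79.32%.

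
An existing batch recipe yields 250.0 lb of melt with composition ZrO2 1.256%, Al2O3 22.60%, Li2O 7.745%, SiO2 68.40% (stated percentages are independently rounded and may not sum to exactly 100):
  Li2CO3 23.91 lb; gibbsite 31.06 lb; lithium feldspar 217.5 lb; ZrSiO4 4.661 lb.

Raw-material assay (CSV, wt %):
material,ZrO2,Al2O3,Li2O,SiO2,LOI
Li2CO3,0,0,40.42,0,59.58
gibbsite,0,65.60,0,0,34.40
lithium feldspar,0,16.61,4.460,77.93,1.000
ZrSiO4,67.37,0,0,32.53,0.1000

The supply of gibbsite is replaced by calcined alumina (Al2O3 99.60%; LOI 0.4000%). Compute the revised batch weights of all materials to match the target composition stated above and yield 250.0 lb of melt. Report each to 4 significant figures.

Revised batch per 250.0 lb melt:
  Li2CO3: 23.91 lb
  calcined alumina: 20.46 lb
  lithium feldspar: 217.5 lb
  ZrSiO4: 4.661 lb
Total batch = 266.5 lb; LOI loss = 16.51 lb

Each numeric step runs at full float precision at each step — mid-chain values are printed (rounded to four significant digits) at each printed step. Exactly one rounding goes into each reported number — derived quantities (the four compositions, totals, the yield, LOI, glass mass) are recomputed at full precision from the batch weights at 250.0 lb of glass as quoted within question or answer.
The oxide mass targets at 250.0 lb melt:
  ZrO2: 1.256% × 250.0 = 3.140 lb
  Al2O3: 22.60% × 250.0 = 56.50 lb
  Li2O: 7.745% × 250.0 = 19.36 lb
  SiO2: 68.40% × 250.0 = 171.0 lb
A balance pass over the oxides, from the weights as reported, per the basis as stated (sum by sum, the targets are met up to rounding of the answer):
  ZrO2: 4.661·0.6737 = 3.140 lb (target 3.140 lb)
  Al2O3: 20.46·0.9960 + 217.5·0.1661 = 56.50 lb (target 56.50 lb)
  Li2O: 23.91·0.4042 + 217.5·0.04460 = 19.36 lb (target 19.36 lb)
  SiO2: 217.5·0.7793 + 4.661·0.3253 = 171.0 lb (target 171.0 lb)
Glass-mass bookkeeping: Σ batch − LOI loss = 250.0 lb (the Σ of target masses is 250.0 lb; stated basis 250.0 lb — deltas are rounding alone).
Batch total: Σ batch = 266.5 lb; LOI removed, Σ of batch·LOI: 16.51 lb; yield, glass over the total, = 93.81%.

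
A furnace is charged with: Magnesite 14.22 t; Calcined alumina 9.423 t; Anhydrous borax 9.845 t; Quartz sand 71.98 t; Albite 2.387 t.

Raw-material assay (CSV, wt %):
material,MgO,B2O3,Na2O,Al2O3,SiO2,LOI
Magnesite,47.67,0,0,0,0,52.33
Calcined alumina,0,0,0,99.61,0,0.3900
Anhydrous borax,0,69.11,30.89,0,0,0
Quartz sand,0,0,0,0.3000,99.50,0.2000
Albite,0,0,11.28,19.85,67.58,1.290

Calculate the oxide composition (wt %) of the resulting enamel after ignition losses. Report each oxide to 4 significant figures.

In-progress results are printed, rounded to 4 significant digits, when written out. The whole derivation maintains exact precision end to end. A single rounding produces each reported number; derived quantities (ignition loss, totals, five oxide percentages, yield, glass mass) are computed from the weighed amounts for 100.2 t of glass at exact precision as quoted within either problem or answer.
Delivered oxide masses:
  MgO: 14.22·0.4767 = 6.779 t
  B2O3: 9.845·0.6911 = 6.804 t
  Na2O: 9.845·0.3089 + 2.387·0.1128 = 3.310 t
  Al2O3: 9.423·0.9961 + 71.98·0.003000 + 2.387·0.1985 = 10.08 t
  SiO2: 71.98·0.9950 + 2.387·0.6758 = 73.23 t
LOI: 14.22·0.5233 + 9.423·0.003900 + 71.98·0.002000 + 2.387·0.01290 = 7.653 t
Glass mass = batch − LOI = 107.9 − 7.653 = 100.2 t (equal to the oxide-mass sum)
percent by weight: oxide/glass ×100

Glass mass = 100.2 t (batch 107.9 − LOI 7.653).
Composition: MgO 6.765%, B2O3 6.790%, Na2O 3.304%, Al2O3 10.06%, SiO2 73.09%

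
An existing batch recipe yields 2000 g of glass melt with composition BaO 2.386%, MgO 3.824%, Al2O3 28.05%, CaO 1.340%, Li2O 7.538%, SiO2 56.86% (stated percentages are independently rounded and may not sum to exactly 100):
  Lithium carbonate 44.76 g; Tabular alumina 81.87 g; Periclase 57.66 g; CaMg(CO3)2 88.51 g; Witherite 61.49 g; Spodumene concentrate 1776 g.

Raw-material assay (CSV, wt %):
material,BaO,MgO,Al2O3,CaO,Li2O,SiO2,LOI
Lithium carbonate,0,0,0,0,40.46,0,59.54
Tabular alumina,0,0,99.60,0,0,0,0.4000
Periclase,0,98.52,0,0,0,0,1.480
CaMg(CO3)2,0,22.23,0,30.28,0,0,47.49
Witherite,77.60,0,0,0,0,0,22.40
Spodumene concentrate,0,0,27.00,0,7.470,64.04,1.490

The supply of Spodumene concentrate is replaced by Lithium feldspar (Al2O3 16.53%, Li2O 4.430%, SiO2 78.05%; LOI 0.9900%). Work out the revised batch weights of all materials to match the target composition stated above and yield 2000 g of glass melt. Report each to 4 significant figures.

Mid-chain values are shown, with 4-significant-digit rounding, in the working; each numeric step maintains full precision in every operation — a single rounding produces each reported figure; the derived quantities are rebuilt from the weighed amounts for 2000 g of glass in exact precision (the totals, ignition loss, net glass mass, yield, the six compositions), exactly as shown in the problem or the answer.
Target oxide masses per 2000 g glass melt:
  BaO: 2.386% × 2000 = 47.72 g
  MgO: 3.824% × 2000 = 76.48 g
  Al2O3: 28.05% × 2000 = 561.0 g
  CaO: 1.340% × 2000 = 26.80 g
  Li2O: 7.538% × 2000 = 150.8 g
  SiO2: 56.86% × 2000 = 1137 g
Balance tally, oxide-wise, per the reported batch figures, for the quoted basis mass (target by target, the sums agree within answer rounding):
  BaO: 61.49·0.7760 = 47.72 g (target 47.72 g)
  MgO: 57.66·0.9852 + 88.51·0.2223 = 76.48 g (target 76.48 g)
  Al2O3: 321.4·0.9960 + 1457·0.1653 = 561.0 g (target 561.0 g)
  CaO: 88.51·0.3028 = 26.80 g (target 26.80 g)
  Li2O: 213.1·0.4046 + 1457·0.04430 = 150.8 g (target 150.8 g)
  SiO2: 1457·0.7805 = 1137 g (target 1137 g)
Auditing the glass mass value: whole batch net of LOI = 2000 g (the Σ of target masses is 2000 g; versus the stated basis of 2000 g — any gap is answer rounding).
Batch total: Σ batch = 2199 g; LOI removed, Σ of batch·LOI: 199.3 g; as yield: glass ÷ batch → 90.94%.

Revised batch per 2000 g glass melt:
  Lithium carbonate: 213.1 g
  Tabular alumina: 321.4 g
  Periclase: 57.66 g
  CaMg(CO3)2: 88.51 g
  Witherite: 61.49 g
  Lithium feldspar: 1457 g
Total batch = 2199 g; LOI loss = 199.3 g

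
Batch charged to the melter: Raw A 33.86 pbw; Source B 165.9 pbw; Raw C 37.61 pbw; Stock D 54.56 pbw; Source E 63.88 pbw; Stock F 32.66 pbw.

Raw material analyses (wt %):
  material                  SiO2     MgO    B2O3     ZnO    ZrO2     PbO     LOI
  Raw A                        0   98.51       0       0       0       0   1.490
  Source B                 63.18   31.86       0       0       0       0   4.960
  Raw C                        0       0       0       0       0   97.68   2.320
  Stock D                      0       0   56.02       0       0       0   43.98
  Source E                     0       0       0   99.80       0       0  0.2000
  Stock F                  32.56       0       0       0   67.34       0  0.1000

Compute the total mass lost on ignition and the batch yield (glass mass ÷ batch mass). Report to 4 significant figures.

LOI loss = 33.76 pbw; glass = 354.7 pbw; yield = 91.31%

The working math holds exact precision from start to finish. Mid-chain values are printed rounded to 4 significant digits across the worked steps. Each reported figure undergoes a single rounding — all derived quantities (ignition loss, yield, the totals, the six compositions, glass mass) are re-derived in exact precision starting from the weights on 354.7 pbw of glass as set out in either problem or answer.
Material-by-material LOI:
  Raw A: 33.86 × 0.01490 = 0.5045 pbw
  Source B: 165.9 × 0.04960 = 8.229 pbw
  Raw C: 37.61 × 0.02320 = 0.8726 pbw
  Stock D: 54.56 × 0.4398 = 24.00 pbw
  Source E: 63.88 × 0.002000 = 0.1278 pbw
  Stock F: 32.66 × 0.001000 = 0.03266 pbw
Total LOI = 33.76 pbw
Glass = batch − LOI = 388.5 − 33.76 = 354.7 pbw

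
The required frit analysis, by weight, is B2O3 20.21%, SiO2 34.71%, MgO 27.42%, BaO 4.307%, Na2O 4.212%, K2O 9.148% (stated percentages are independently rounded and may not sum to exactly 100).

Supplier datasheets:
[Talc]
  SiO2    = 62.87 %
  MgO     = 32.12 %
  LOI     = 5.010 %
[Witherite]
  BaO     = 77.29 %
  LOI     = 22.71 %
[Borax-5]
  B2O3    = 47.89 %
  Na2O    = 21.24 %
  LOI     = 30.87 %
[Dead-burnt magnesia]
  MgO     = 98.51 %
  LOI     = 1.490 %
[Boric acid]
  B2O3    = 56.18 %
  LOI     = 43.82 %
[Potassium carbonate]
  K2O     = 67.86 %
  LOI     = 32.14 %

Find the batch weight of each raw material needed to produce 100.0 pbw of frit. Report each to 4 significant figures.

Values along the way are printed, rounded to four significant figures, within the worked lines — all internal work maintains full float precision at each step; a single rounding finalizes each reported figure; all derived quantities are recomputed starting from the weights at 100.0 pbw of glass in full float precision (net glass mass, totals, the yield, the six compositions, ignition loss) precisely as stated by the problem or the answer.
Per-oxide target masses for 100.0 pbw frit:
  B2O3: 20.21% × 100.0 = 20.21 pbw
  SiO2: 34.71% × 100.0 = 34.71 pbw
  MgO: 27.42% × 100.0 = 27.42 pbw
  BaO: 4.307% × 100.0 = 4.307 pbw
  Na2O: 4.212% × 100.0 = 4.212 pbw
  K2O: 9.148% × 100.0 = 9.148 pbw
A balance pass over the oxides, per the reported batch figures, for the quoted basis mass (oxide sums agree with the targets given rounding of the digits):
  B2O3: 19.83·0.4789 + 19.07·0.5618 = 20.21 pbw (target 20.21 pbw)
  SiO2: 55.21·0.6287 = 34.71 pbw (target 34.71 pbw)
  MgO: 55.21·0.3212 + 9.833·0.9851 = 27.42 pbw (target 27.42 pbw)
  BaO: 5.573·0.7729 = 4.307 pbw (target 4.307 pbw)
  Na2O: 19.83·0.2124 = 4.212 pbw (target 4.212 pbw)
  K2O: 13.48·0.6786 = 9.148 pbw (target 9.148 pbw)
Glass-mass bookkeeping: net batch after ignition = 100.0 pbw (the Σ of target masses is 100.0 pbw; versus the stated basis of 100.0 pbw — rounding explains the deltas).
Adding the batch up: Σ batch = 123.0 pbw; Σ batch·LOI gives LOI loss = 22.99 pbw; yield: glass divided by total = 81.31%.

Batch per 100.0 pbw frit:
  Talc: 55.21 pbw
  Witherite: 5.573 pbw
  Borax-5: 19.83 pbw
  Dead-burnt magnesia: 9.833 pbw
  Boric acid: 19.07 pbw
  Potassium carbonate: 13.48 pbw
Total batch = 123.0 pbw; LOI loss = 22.99 pbw; yield = 81.31%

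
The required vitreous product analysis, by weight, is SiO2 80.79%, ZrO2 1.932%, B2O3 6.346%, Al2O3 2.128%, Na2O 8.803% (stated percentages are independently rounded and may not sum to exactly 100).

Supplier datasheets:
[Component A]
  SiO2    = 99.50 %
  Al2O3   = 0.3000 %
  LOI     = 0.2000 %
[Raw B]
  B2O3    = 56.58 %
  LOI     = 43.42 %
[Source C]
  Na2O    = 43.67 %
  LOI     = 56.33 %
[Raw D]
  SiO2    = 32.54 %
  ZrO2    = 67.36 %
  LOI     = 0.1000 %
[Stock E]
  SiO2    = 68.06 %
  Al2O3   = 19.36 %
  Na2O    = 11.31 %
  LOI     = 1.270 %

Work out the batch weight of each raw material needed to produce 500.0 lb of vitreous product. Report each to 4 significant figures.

In-progress results are displayed rounded to four significant digits when written out; the whole derivation keeps exact precision through every step — exactly one rounding lands on every reported value — derived quantities (yield, five oxide percentages, the totals, LOI, glass mass) are recomputed using the weight values at 500.0 lb of glass in full float precision, exactly as printed in either problem or answer.
Oxide mass targets, per 500.0 lb vitreous product:
  SiO2: 80.79% × 500.0 = 404.0 lb
  ZrO2: 1.932% × 500.0 = 9.660 lb
  B2O3: 6.346% × 500.0 = 31.73 lb
  Al2O3: 2.128% × 500.0 = 10.64 lb
  Na2O: 8.803% × 500.0 = 44.02 lb
Per-oxide balance check applying the batch weights above, on the stated basis (target by target, the sums agree inside rounding margins):
  SiO2: 367.6·0.9950 + 14.34·0.3254 + 49.26·0.6806 = 404.0 lb (target 404.0 lb)
  ZrO2: 14.34·0.6736 = 9.659 lb (target 9.660 lb)
  B2O3: 56.08·0.5658 = 31.73 lb (target 31.73 lb)
  Al2O3: 367.6·0.003000 + 49.26·0.1936 = 10.64 lb (target 10.64 lb)
  Na2O: 88.03·0.4367 + 49.26·0.1131 = 44.01 lb (target 44.02 lb)
The glass-mass cross-check: total charge less LOI = 500.0 lb (the Σ of target masses is 500.0 lb; the stated basis being 500.0 lb — differing by rounding only).
Total batch = Σ batch = 575.3 lb; loss to ignition Σ batch·LOI = 75.31 lb; glass ÷ batch gives a yield of 86.91%.

Batch per 500.0 lb vitreous product:
  Component A: 367.6 lb
  Raw B: 56.08 lb
  Source C: 88.03 lb
  Raw D: 14.34 lb
  Stock E: 49.26 lb
Total batch = 575.3 lb; LOI loss = 75.31 lb; yield = 86.91%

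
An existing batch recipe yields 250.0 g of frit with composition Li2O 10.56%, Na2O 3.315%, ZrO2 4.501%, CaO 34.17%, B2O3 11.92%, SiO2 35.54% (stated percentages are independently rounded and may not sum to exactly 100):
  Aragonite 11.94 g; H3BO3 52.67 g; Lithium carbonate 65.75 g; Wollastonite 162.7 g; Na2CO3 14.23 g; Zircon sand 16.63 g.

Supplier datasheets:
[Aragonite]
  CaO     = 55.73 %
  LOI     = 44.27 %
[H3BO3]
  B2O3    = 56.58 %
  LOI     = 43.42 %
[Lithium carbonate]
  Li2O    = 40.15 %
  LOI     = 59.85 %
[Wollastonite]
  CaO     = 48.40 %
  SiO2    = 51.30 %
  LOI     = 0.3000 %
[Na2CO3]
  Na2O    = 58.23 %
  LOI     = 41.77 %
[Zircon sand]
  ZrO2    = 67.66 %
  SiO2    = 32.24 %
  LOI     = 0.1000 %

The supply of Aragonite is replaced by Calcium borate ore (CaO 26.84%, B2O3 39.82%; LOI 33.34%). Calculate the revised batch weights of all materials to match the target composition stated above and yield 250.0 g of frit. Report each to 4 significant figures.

Revised batch per 250.0 g frit:
  Calcium borate ore: 24.80 g
  H3BO3: 35.21 g
  Lithium carbonate: 65.75 g
  Wollastonite: 162.7 g
  Na2CO3: 14.23 g
  Zircon sand: 16.63 g
Total batch = 319.3 g; LOI loss = 69.36 g

Full precision is maintained at each step. In-progress results are shown (rounded to four significant figures) in the working. Every reported value is rounded exactly once; the derived quantities (yield, six oxide percentages, the totals, net glass mass, LOI) are rebuilt from the weighed amounts for 250.0 g of glass in full float precision, as set out in question or answer.
Oxide mass targets, per 250.0 g frit:
  Li2O: 10.56% × 250.0 = 26.40 g
  Na2O: 3.315% × 250.0 = 8.288 g
  ZrO2: 4.501% × 250.0 = 11.25 g
  CaO: 34.17% × 250.0 = 85.42 g
  B2O3: 11.92% × 250.0 = 29.80 g
  SiO2: 35.54% × 250.0 = 88.85 g
Oxide-by-oxide audit working from each reported weight, against the basis in use (delivered sums recover each target net of answer rounding effects):
  Li2O: 65.75·0.4015 = 26.40 g (target 26.40 g)
  Na2O: 14.23·0.5823 = 8.286 g (target 8.288 g)
  ZrO2: 16.63·0.6766 = 11.25 g (target 11.25 g)
  CaO: 24.80·0.2684 + 162.7·0.4840 = 85.40 g (target 85.42 g)
  B2O3: 24.80·0.3982 + 35.21·0.5658 = 29.80 g (target 29.80 g)
  SiO2: 162.7·0.5130 + 16.63·0.3224 = 88.83 g (target 88.85 g)
Consistency of the glass mass: the batch minus its LOI: 250.0 g (the targets, summed, come to 250.0 g; stated basis 250.0 g — any gap is answer rounding).
Summing the batch: Σ batch = 319.3 g; Σ batch·LOI gives LOI loss = 69.36 g; the yield ratio, glass ÷ batch: 78.28%.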